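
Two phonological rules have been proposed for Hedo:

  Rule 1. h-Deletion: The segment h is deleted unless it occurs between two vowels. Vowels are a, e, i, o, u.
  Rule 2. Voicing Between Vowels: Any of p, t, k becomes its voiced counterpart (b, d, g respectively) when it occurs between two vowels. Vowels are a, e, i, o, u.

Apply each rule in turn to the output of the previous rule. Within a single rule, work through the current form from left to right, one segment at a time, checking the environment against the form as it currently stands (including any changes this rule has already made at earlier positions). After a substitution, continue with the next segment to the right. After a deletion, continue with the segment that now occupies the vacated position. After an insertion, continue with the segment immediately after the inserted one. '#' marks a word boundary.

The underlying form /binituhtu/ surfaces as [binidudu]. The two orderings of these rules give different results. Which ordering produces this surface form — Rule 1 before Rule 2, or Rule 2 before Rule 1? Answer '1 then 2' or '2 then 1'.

Order 1 then 2:
  1 h-Deletion: [binituhtu] → [binitutu]
  2 Voicing Between Vowels: [binitutu] → [binidudu]
  result: [binidudu]
Order 2 then 1:
  2 Voicing Between Vowels: [binituhtu] → [biniduhtu]
  1 h-Deletion: [biniduhtu] → [binidutu]
  result: [binidutu]

1 then 2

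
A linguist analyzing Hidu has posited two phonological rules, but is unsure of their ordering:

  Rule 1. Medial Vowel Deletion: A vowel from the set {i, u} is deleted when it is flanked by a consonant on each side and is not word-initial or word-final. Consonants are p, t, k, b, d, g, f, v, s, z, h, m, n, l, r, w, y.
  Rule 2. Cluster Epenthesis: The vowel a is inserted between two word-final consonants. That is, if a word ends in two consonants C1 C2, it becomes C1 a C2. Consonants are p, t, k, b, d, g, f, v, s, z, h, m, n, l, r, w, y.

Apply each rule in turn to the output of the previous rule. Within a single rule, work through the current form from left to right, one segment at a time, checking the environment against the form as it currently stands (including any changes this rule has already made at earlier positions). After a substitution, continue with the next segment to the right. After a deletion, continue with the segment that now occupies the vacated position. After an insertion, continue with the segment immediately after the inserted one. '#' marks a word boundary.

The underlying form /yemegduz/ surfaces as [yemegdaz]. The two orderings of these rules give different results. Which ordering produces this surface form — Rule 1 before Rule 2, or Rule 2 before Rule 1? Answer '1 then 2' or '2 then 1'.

Order 1 then 2:
  1 Medial Vowel Deletion: [yemegduz] → [yemegdz]
  2 Cluster Epenthesis: [yemegdz] → [yemegdaz]
  result: [yemegdaz]
Order 2 then 1:
  2 Cluster Epenthesis: no change — [yemegduz]
  1 Medial Vowel Deletion: [yemegduz] → [yemegdz]
  result: [yemegdz]

1 then 2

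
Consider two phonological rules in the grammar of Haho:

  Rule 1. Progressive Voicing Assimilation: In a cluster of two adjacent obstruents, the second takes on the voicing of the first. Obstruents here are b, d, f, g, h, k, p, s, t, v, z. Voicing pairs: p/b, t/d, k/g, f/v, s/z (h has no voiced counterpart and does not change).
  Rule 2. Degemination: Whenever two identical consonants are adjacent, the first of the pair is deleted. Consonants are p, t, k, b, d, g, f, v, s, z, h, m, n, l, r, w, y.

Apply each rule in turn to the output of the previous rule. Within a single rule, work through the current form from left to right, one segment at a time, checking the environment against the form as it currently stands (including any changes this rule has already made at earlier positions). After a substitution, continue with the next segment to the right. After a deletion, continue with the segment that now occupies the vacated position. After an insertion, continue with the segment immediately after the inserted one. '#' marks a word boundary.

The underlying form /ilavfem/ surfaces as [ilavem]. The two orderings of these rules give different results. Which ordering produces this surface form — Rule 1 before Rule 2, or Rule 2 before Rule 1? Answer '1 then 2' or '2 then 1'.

Order 1 then 2:
  1 Progressive Voicing Assimilation: [ilavfem] → [ilavvem]
  2 Degemination: [ilavvem] → [ilavem]
  result: [ilavem]
Order 2 then 1:
  2 Degemination: no change — [ilavfem]
  1 Progressive Voicing Assimilation: [ilavfem] → [ilavvem]
  result: [ilavvem]

1 then 2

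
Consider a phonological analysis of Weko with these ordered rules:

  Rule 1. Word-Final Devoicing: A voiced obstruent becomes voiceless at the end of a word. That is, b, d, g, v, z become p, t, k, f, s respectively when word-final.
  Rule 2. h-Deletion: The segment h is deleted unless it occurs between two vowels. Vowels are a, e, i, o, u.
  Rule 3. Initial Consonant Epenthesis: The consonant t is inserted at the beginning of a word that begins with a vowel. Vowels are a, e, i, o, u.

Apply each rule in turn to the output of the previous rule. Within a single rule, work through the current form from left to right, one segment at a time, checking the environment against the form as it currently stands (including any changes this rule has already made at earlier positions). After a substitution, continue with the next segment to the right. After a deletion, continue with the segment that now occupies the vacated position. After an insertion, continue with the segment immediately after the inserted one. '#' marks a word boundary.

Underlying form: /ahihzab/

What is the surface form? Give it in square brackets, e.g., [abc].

[tahizap]

Rule 1 Word-Final Devoicing: [ahihzab] → [ahihzap]
Rule 2 h-Deletion: [ahihzap] → [ahizap]
Rule 3 Initial Consonant Epenthesis: [ahizap] → [tahizap]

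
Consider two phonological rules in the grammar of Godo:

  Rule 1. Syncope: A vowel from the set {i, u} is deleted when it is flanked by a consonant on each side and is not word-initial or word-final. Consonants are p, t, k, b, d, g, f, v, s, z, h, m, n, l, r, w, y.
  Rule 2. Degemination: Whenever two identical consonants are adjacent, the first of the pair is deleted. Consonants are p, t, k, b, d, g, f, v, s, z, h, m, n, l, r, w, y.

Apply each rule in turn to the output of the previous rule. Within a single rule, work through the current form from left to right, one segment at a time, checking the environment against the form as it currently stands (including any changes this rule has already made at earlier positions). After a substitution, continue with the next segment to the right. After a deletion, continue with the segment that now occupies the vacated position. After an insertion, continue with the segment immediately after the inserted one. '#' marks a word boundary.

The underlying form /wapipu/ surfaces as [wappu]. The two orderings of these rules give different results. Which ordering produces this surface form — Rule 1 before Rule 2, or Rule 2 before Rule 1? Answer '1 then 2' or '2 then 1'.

Order 1 then 2:
  1 Syncope: [wapipu] → [wappu]
  2 Degemination: [wappu] → [wapu]
  result: [wapu]
Order 2 then 1:
  2 Degemination: no change — [wapipu]
  1 Syncope: [wapipu] → [wappu]
  result: [wappu]

2 then 1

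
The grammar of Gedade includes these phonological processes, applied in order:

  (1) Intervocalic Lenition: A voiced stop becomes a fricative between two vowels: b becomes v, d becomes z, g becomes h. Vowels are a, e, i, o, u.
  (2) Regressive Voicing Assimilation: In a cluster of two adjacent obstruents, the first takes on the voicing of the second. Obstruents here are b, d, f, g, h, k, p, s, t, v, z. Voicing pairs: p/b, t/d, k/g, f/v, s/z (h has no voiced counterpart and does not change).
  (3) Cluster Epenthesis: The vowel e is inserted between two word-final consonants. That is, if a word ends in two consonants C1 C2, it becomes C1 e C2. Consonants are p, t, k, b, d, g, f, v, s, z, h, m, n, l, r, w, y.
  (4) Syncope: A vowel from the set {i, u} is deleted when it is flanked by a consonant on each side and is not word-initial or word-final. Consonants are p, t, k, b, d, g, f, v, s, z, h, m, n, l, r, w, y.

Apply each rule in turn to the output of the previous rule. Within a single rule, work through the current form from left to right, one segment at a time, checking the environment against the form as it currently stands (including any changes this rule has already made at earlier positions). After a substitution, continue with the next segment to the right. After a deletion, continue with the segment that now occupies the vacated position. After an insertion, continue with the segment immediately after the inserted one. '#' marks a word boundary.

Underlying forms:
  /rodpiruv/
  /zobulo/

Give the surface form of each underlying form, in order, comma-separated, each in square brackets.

/rodpiruv/:
  (1) Intervocalic Lenition: no change — [rodpiruv]
  (2) Regressive Voicing Assimilation: [rodpiruv] → [rotpiruv]
  (3) Cluster Epenthesis: no change — [rotpiruv]
  (4) Syncope: [rotpiruv] → [rotprv]
/zobulo/:
  (1) Intervocalic Lenition: [zobulo] → [zovulo]
  (2) Regressive Voicing Assimilation: no change — [zovulo]
  (3) Cluster Epenthesis: no change — [zovulo]
  (4) Syncope: [zovulo] → [zovlo]

[rotprv], [zovlo]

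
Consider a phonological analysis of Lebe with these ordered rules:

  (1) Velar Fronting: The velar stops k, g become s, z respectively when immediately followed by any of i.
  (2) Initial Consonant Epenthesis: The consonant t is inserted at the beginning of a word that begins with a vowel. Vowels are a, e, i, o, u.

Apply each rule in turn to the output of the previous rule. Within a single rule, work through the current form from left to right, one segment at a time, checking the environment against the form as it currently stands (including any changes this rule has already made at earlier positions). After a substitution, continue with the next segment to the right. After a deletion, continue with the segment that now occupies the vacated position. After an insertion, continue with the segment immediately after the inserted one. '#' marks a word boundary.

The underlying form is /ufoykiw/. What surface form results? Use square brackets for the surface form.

(1) Velar Fronting: [ufoykiw] → [ufoysiw]
(2) Initial Consonant Epenthesis: [ufoysiw] → [tufoysiw]

[tufoysiw]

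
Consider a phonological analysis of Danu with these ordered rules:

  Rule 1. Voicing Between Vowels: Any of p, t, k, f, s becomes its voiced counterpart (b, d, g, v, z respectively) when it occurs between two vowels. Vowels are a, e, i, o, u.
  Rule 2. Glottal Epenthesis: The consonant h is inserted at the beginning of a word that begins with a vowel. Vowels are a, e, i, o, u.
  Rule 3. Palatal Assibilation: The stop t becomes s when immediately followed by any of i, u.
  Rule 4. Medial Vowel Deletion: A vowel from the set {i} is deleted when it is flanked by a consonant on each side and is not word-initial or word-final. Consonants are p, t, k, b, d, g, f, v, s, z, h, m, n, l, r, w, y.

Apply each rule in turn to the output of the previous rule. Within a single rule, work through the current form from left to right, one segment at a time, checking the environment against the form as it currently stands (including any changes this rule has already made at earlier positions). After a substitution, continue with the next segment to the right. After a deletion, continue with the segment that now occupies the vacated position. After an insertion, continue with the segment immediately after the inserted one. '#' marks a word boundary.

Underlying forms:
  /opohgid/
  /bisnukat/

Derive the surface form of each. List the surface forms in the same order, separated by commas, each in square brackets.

/opohgid/:
  Rule 1 Voicing Between Vowels: [opohgid] → [obohgid]
  Rule 2 Glottal Epenthesis: [obohgid] → [hobohgid]
  Rule 3 Palatal Assibilation: no change — [hobohgid]
  Rule 4 Medial Vowel Deletion: [hobohgid] → [hobohgd]
/bisnukat/:
  Rule 1 Voicing Between Vowels: [bisnukat] → [bisnugat]
  Rule 2 Glottal Epenthesis: no change — [bisnugat]
  Rule 3 Palatal Assibilation: no change — [bisnugat]
  Rule 4 Medial Vowel Deletion: [bisnugat] → [bsnugat]

[hobohgd], [bsnugat]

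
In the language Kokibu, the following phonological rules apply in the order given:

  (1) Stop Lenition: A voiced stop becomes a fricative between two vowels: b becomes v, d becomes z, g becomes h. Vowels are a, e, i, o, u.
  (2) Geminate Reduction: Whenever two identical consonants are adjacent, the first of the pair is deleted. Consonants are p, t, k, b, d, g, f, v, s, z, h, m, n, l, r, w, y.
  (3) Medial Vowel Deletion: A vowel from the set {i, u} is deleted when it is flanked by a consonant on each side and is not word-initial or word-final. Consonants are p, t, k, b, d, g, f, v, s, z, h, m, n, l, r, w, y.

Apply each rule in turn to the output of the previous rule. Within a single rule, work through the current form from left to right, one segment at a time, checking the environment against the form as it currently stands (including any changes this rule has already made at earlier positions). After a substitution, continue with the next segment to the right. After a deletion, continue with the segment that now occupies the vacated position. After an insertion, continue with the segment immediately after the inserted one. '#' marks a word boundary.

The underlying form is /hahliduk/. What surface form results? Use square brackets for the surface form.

[hahlzk]

(1) Stop Lenition: [hahliduk] → [hahlizuk]
(2) Geminate Reduction: no change — [hahlizuk]
(3) Medial Vowel Deletion: [hahlizuk] → [hahlzk]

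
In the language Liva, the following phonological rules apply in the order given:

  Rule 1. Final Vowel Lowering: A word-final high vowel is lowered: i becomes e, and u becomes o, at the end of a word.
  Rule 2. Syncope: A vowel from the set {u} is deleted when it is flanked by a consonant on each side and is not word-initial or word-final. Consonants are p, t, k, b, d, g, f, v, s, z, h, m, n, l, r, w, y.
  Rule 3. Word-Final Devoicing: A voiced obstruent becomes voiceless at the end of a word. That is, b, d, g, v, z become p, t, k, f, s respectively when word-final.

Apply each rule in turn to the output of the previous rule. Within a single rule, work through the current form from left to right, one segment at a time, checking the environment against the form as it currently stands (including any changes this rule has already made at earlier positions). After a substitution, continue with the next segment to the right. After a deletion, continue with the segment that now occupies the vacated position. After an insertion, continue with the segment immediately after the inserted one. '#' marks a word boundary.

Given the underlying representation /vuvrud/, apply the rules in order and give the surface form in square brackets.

[vvrt]

Rule 1 Final Vowel Lowering: no change — [vuvrud]
Rule 2 Syncope: [vuvrud] → [vvrd]
Rule 3 Word-Final Devoicing: [vvrd] → [vvrt]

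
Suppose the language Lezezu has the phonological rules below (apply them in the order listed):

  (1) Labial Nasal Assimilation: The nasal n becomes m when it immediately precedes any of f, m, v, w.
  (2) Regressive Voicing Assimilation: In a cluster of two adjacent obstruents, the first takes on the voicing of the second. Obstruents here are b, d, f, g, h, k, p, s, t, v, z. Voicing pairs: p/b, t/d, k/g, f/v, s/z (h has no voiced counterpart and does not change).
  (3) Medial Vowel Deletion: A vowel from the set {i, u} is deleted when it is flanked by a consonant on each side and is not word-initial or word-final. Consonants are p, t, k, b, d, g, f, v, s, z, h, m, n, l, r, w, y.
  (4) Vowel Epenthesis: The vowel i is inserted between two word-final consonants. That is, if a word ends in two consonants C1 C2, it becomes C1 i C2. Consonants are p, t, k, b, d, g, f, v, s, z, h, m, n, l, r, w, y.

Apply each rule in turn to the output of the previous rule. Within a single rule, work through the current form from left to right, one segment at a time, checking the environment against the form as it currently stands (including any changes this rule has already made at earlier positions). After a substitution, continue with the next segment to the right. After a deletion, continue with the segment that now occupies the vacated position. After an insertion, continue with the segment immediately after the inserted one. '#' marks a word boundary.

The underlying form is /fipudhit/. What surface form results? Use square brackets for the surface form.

(1) Labial Nasal Assimilation: no change — [fipudhit]
(2) Regressive Voicing Assimilation: [fipudhit] → [fiputhit]
(3) Medial Vowel Deletion: [fiputhit] → [fptht]
(4) Vowel Epenthesis: [fptht] → [fpthit]

[fpthit]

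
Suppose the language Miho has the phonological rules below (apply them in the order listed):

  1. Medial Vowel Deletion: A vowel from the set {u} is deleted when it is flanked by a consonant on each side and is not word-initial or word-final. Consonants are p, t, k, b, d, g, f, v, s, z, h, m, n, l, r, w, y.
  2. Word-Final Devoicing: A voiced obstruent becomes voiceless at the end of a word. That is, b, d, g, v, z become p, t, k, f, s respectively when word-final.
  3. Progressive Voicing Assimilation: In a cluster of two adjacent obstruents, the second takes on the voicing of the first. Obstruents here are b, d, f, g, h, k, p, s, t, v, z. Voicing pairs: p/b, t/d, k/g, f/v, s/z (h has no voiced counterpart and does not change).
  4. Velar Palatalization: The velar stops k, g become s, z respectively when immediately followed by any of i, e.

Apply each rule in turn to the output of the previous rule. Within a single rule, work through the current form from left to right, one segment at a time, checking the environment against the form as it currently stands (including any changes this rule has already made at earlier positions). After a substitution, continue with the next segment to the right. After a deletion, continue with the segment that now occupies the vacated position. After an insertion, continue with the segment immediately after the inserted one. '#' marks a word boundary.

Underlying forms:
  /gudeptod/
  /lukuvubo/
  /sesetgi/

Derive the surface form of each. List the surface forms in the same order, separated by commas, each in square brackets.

[gdeptot], [lkfpo], [sesetsi]

/gudeptod/:
  1 Medial Vowel Deletion: [gudeptod] → [gdeptod]
  2 Word-Final Devoicing: [gdeptod] → [gdeptot]
  3 Progressive Voicing Assimilation: no change — [gdeptot]
  4 Velar Palatalization: no change — [gdeptot]
/lukuvubo/:
  1 Medial Vowel Deletion: [lukuvubo] → [lkvbo]
  2 Word-Final Devoicing: no change — [lkvbo]
  3 Progressive Voicing Assimilation: [lkvbo] → [lkfpo]
  4 Velar Palatalization: no change — [lkfpo]
/sesetgi/:
  1 Medial Vowel Deletion: no change — [sesetgi]
  2 Word-Final Devoicing: no change — [sesetgi]
  3 Progressive Voicing Assimilation: [sesetgi] → [sesetki]
  4 Velar Palatalization: [sesetki] → [sesetsi]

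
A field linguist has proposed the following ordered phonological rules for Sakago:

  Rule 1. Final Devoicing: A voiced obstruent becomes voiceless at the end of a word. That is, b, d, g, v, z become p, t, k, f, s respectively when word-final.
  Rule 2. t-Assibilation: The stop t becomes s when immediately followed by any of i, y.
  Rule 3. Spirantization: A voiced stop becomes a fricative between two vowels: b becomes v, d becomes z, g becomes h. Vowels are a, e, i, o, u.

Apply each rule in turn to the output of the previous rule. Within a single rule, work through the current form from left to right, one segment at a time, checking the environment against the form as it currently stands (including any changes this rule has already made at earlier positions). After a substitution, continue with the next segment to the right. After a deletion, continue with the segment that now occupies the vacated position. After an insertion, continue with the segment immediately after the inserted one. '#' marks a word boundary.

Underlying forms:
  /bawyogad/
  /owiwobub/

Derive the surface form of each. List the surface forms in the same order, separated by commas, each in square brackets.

/bawyogad/:
  Rule 1 Final Devoicing: [bawyogad] → [bawyogat]
  Rule 2 t-Assibilation: no change — [bawyogat]
  Rule 3 Spirantization: [bawyogat] → [bawyohat]
/owiwobub/:
  Rule 1 Final Devoicing: [owiwobub] → [owiwobup]
  Rule 2 t-Assibilation: no change — [owiwobup]
  Rule 3 Spirantization: [owiwobup] → [owiwovup]

[bawyohat], [owiwovup]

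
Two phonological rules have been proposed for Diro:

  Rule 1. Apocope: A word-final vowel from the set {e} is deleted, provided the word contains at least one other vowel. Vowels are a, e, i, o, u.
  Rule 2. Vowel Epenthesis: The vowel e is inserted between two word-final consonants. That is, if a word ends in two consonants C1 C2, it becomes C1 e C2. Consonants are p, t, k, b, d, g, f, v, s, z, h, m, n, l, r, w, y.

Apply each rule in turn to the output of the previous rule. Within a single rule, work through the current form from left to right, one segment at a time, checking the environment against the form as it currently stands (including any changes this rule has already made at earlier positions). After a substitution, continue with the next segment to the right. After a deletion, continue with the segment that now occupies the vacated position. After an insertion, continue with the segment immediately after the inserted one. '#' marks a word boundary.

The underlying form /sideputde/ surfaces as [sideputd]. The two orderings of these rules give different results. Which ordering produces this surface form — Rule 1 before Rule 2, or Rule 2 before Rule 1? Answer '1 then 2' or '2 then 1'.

Order 1 then 2:
  1 Apocope: [sideputde] → [sideputd]
  2 Vowel Epenthesis: [sideputd] → [sideputed]
  result: [sideputed]
Order 2 then 1:
  2 Vowel Epenthesis: no change — [sideputde]
  1 Apocope: [sideputde] → [sideputd]
  result: [sideputd]

2 then 1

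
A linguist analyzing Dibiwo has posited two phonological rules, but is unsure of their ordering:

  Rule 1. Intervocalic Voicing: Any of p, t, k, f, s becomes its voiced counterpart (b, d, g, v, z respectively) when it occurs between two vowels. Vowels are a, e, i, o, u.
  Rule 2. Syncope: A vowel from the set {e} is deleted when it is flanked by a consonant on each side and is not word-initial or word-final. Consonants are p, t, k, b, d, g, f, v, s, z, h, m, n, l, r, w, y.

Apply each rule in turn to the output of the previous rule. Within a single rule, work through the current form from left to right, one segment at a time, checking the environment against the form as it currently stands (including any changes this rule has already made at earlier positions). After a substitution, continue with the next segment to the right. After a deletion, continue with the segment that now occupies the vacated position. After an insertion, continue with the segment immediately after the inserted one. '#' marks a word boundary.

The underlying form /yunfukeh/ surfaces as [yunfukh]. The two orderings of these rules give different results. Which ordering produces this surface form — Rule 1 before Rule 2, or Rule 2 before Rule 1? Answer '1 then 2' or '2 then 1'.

Order 1 then 2:
  1 Intervocalic Voicing: [yunfukeh] → [yunfugeh]
  2 Syncope: [yunfugeh] → [yunfugh]
  result: [yunfugh]
Order 2 then 1:
  2 Syncope: [yunfukeh] → [yunfukh]
  1 Intervocalic Voicing: no change — [yunfukh]
  result: [yunfukh]

2 then 1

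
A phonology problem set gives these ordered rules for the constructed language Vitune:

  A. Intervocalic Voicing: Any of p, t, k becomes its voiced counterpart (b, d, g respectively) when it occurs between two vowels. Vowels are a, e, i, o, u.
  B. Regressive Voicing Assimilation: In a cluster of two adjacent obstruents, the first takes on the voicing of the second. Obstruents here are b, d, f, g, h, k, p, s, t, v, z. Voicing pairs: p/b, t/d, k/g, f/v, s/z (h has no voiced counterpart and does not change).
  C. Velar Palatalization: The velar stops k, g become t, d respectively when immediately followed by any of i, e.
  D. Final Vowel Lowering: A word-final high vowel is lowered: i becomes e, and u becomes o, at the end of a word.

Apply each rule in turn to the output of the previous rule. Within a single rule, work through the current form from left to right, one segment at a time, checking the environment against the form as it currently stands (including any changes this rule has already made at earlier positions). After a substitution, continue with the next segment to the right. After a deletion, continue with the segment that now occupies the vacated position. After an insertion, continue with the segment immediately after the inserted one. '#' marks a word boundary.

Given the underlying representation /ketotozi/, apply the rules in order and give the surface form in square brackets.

A Intervocalic Voicing: [ketotozi] → [kedodozi]
B Regressive Voicing Assimilation: no change — [kedodozi]
C Velar Palatalization: [kedodozi] → [tedodozi]
D Final Vowel Lowering: [tedodozi] → [tedodoze]

[tedodoze]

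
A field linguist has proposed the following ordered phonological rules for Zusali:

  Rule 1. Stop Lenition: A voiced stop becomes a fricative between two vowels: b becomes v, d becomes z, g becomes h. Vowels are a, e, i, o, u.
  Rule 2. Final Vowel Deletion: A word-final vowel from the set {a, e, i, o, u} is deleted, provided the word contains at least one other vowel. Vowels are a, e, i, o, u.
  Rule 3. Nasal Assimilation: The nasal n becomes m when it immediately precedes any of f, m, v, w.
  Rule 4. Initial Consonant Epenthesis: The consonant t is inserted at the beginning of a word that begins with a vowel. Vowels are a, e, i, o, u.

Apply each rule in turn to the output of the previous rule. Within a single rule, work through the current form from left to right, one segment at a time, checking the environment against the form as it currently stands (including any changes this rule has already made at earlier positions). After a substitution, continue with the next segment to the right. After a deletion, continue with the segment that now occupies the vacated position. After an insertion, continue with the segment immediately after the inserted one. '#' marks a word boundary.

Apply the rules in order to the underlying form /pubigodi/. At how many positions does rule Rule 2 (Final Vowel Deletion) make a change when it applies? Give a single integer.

1

Rule 1 Stop Lenition: [pubigodi] → [puvihozi]
Rule 2 Final Vowel Deletion: [puvihozi] → [puvihoz]
Rule 3 Nasal Assimilation: no change — [puvihoz]
Rule 4 Initial Consonant Epenthesis: no change — [puvihoz]
Rule Rule 2 changed 1 position(s).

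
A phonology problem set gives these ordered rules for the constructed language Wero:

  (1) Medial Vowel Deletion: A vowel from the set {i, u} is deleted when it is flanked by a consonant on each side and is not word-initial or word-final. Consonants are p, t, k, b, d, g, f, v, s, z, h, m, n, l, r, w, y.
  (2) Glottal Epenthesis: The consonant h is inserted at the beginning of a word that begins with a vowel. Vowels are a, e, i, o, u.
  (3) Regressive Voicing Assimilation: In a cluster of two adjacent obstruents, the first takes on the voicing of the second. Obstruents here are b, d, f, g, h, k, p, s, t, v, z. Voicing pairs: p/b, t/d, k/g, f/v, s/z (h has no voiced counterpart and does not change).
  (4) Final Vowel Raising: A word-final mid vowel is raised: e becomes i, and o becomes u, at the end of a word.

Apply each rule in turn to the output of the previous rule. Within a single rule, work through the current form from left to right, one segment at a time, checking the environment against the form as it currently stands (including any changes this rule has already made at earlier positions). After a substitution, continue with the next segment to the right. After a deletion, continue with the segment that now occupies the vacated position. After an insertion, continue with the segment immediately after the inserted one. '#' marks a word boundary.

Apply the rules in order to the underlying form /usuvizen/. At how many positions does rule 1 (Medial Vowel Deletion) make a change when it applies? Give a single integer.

2

(1) Medial Vowel Deletion: [usuvizen] → [usvzen]
(2) Glottal Epenthesis: [usvzen] → [husvzen]
(3) Regressive Voicing Assimilation: [husvzen] → [huzvzen]
(4) Final Vowel Raising: no change — [huzvzen]
Rule 1 changed 2 position(s).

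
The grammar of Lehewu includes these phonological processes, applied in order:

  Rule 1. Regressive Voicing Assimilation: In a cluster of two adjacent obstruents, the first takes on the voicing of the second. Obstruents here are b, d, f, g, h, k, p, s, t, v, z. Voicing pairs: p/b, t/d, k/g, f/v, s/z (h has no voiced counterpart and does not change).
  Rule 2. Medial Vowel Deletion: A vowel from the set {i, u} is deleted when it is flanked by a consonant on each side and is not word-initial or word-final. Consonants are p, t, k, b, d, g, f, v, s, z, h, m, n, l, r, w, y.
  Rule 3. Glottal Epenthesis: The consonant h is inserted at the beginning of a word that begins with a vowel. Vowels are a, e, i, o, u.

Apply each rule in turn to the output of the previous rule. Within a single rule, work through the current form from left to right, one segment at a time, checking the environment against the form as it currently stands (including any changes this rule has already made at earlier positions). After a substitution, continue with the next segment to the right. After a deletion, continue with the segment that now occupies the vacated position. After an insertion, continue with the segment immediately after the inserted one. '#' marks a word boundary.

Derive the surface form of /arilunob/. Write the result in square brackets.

[harlnob]

Rule 1 Regressive Voicing Assimilation: no change — [arilunob]
Rule 2 Medial Vowel Deletion: [arilunob] → [arlnob]
Rule 3 Glottal Epenthesis: [arlnob] → [harlnob]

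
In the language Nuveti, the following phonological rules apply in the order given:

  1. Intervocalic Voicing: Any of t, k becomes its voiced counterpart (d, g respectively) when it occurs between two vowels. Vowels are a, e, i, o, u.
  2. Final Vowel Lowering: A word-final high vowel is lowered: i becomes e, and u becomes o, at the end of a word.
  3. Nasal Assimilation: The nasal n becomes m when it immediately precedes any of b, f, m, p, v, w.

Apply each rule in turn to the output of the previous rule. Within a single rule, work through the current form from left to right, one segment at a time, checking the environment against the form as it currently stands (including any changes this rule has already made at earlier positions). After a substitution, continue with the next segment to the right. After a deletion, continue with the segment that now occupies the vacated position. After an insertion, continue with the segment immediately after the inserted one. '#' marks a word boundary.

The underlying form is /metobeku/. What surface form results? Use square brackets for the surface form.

[medobego]

1 Intervocalic Voicing: [metobeku] → [medobegu]
2 Final Vowel Lowering: [medobegu] → [medobego]
3 Nasal Assimilation: no change — [medobego]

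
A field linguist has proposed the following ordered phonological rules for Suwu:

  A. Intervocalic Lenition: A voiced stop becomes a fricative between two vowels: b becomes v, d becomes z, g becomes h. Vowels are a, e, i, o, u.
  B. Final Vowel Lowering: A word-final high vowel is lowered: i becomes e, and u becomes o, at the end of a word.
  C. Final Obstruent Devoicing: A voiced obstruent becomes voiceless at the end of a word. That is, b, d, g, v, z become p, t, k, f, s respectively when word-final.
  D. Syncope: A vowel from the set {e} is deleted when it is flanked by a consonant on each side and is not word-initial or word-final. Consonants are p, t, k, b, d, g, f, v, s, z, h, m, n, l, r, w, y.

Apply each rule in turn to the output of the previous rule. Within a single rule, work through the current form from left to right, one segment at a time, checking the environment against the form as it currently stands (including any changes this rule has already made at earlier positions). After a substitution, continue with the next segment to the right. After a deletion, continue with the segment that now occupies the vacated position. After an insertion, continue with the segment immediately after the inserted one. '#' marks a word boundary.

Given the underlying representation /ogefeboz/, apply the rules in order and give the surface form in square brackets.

[ohfvos]

A Intervocalic Lenition: [ogefeboz] → [ohefevoz]
B Final Vowel Lowering: no change — [ohefevoz]
C Final Obstruent Devoicing: [ohefevoz] → [ohefevos]
D Syncope: [ohefevos] → [ohfvos]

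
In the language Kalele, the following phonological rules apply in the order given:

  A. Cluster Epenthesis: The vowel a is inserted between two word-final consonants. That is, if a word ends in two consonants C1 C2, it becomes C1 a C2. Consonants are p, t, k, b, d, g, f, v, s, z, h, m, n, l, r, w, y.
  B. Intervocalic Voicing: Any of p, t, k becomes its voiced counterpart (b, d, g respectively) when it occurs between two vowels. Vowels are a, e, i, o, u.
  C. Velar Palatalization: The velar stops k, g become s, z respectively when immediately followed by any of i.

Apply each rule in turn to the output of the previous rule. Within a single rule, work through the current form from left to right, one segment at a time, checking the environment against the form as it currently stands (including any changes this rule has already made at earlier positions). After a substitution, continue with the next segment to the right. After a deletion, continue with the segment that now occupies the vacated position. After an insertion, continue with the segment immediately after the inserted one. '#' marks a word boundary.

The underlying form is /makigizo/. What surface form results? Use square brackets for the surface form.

[mazizizo]

A Cluster Epenthesis: no change — [makigizo]
B Intervocalic Voicing: [makigizo] → [magigizo]
C Velar Palatalization: [magigizo] → [mazizizo]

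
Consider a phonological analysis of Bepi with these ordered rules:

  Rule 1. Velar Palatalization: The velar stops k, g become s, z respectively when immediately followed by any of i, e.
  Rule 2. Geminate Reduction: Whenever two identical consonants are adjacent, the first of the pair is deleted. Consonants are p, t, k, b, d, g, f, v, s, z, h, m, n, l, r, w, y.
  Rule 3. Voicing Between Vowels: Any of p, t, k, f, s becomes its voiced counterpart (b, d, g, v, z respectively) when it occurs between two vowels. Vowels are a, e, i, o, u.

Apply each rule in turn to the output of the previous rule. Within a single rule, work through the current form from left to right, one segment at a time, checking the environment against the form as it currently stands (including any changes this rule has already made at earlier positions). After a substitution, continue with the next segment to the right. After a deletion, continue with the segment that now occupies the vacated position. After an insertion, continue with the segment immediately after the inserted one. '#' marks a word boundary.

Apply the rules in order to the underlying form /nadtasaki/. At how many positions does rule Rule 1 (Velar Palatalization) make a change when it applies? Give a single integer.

Rule 1 Velar Palatalization: [nadtasaki] → [nadtasasi]
Rule 2 Geminate Reduction: no change — [nadtasasi]
Rule 3 Voicing Between Vowels: [nadtasasi] → [nadtazazi]
Rule Rule 1 changed 1 position(s).

1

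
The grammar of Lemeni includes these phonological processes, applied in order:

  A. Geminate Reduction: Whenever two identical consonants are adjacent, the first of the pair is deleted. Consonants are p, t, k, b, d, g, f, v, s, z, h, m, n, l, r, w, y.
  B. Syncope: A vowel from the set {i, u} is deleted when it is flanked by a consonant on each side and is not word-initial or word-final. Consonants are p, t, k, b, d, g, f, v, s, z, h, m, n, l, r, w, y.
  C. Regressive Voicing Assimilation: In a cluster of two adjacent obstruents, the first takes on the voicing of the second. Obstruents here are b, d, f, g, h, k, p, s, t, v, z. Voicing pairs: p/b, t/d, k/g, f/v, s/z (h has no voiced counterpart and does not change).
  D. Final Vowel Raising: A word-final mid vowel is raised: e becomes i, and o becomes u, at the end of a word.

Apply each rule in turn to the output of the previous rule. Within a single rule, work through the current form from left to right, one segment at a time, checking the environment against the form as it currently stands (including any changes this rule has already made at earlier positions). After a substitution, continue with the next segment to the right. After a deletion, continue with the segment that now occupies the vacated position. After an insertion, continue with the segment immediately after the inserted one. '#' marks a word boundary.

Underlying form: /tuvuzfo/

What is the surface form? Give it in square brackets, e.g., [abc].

A Geminate Reduction: no change — [tuvuzfo]
B Syncope: [tuvuzfo] → [tvzfo]
C Regressive Voicing Assimilation: [tvzfo] → [dvsfo]
D Final Vowel Raising: [dvsfo] → [dvsfu]

[dvsfu]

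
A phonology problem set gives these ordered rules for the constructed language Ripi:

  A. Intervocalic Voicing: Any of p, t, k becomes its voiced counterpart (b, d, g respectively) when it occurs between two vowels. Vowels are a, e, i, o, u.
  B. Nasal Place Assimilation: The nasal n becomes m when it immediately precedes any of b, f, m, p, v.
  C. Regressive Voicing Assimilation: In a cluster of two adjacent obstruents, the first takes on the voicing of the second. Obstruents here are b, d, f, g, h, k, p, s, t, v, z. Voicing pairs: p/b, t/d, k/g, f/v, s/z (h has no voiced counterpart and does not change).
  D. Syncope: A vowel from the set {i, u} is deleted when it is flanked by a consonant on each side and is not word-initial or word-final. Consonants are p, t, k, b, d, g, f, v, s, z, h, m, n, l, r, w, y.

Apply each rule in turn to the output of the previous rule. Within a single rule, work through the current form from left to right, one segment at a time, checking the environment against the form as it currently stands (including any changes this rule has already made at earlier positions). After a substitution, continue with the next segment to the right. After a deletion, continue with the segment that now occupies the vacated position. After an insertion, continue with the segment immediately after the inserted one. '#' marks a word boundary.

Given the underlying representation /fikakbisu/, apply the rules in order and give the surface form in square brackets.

A Intervocalic Voicing: [fikakbisu] → [figakbisu]
B Nasal Place Assimilation: no change — [figakbisu]
C Regressive Voicing Assimilation: [figakbisu] → [figagbisu]
D Syncope: [figagbisu] → [fgagbsu]

[fgagbsu]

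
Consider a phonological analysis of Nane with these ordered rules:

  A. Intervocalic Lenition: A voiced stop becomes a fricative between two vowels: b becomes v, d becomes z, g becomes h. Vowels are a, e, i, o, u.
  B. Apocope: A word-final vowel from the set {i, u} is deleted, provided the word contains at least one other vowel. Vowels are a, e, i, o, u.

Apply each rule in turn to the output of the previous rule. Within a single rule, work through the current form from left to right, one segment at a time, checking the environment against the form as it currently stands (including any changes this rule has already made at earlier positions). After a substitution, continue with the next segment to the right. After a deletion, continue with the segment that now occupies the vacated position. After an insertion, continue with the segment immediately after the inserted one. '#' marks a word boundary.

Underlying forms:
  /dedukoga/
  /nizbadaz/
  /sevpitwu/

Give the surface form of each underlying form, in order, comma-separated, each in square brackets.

[dezukoha], [nizbazaz], [sevpitw]

/dedukoga/:
  A Intervocalic Lenition: [dedukoga] → [dezukoha]
  B Apocope: no change — [dezukoha]
/nizbadaz/:
  A Intervocalic Lenition: [nizbadaz] → [nizbazaz]
  B Apocope: no change — [nizbazaz]
/sevpitwu/:
  A Intervocalic Lenition: no change — [sevpitwu]
  B Apocope: [sevpitwu] → [sevpitw]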